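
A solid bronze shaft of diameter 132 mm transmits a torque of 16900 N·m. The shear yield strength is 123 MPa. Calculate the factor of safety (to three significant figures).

n = 3.29

τ = 16T/(πd³) = 16×1.6900×10^7/(π×132³) = 37.42 MPa.
n = τ_limit/τ = 123/37.42 = 3.287.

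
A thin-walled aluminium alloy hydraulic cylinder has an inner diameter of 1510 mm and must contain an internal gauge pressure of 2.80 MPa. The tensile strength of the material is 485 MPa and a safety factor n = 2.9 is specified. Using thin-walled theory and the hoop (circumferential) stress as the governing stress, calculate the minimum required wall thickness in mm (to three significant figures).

σ_allow = 485/2.9 = 167.2 MPa.
Hoop stress σ_h = pD/(2t), so t = pD/(2σ_allow) = 2.80×1510/(2×167.2) = 12.64 mm.

t = 12.6 mm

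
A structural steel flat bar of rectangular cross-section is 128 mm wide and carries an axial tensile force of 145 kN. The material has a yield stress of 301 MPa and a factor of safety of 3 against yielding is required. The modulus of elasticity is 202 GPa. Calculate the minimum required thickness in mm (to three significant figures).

σ_allow = 301/3 = 100.3 MPa.
Required area A = F/σ_allow = 145000/100.3 = 1445 mm².
t = A/w = 1445/128 = 11.29 mm.

t = 11.3 mm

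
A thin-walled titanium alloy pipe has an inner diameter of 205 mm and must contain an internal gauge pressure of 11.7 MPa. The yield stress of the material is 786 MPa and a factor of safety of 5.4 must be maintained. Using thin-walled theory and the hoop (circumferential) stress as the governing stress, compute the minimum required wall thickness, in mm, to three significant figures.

t = 8.24 mm

σ_allow = 786/5.4 = 145.6 MPa.
Hoop stress σ_h = pD/(2t), so t = pD/(2σ_allow) = 11.7×205/(2×145.6) = 8.239 mm.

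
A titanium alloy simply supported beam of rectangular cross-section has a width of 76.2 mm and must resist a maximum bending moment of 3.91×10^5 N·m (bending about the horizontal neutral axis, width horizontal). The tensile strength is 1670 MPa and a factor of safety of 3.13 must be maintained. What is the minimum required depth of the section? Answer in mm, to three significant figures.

σ_allow = 1670/3.13 = 533.5 MPa.
For a rectangular section σ = 6M/(bh²), so h² = 6M/(b σ_allow) = 6×3.9100×10^8/(76.2×533.5) = 57700 mm².
h = 240.2 mm.

h = 240 mm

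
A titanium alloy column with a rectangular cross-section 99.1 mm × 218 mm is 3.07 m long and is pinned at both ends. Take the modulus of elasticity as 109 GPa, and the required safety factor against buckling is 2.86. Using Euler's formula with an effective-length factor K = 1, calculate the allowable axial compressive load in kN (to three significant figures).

P_allow = 706 kN

Buckling occurs about the weak axis: I_min = h·b³/12 = 218×99.1³/12 = 1.768×10^7 mm⁴ (b = 99.1 mm is the smaller dimension).
Effective length L_e = KL = 1×3.07 m = 3070 mm.
Euler critical load P_cr = π²EI/L_e² = π²×109000×1.768×10^7/3070² = 2.018×10^6 N.
P_allow = P_cr/n = 2.018×10^6/2.86 = 705600 N.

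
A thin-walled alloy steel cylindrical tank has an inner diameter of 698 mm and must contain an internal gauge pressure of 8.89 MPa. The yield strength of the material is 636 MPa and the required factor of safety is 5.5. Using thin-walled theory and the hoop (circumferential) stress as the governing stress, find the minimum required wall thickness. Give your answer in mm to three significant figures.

t = 26.8 mm

σ_allow = 636/5.5 = 115.6 MPa.
Hoop stress σ_h = pD/(2t), so t = pD/(2σ_allow) = 8.89×698/(2×115.6) = 26.83 mm.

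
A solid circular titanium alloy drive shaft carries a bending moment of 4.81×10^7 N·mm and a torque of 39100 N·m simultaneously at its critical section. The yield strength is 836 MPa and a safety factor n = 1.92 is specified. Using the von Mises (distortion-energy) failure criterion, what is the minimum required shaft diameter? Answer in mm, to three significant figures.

d = 111 mm

σ_allow = σ_y/n = 836/1.92 = 435.4 MPa.
For a solid shaft σ_b = 32M/(πd³) and τ = 16T/(πd³), so the von Mises stress is σ' = (16/πd³)·√(4M²+3T²).
√(4M²+3T²) = √(4×(4.810×10^7)² + 3×(3.910×10^7)²) = 1.176×10^8 N·mm.
d³ = 16×1.176×10^8/(π×435.4) = 1.376×10^6 mm³.
d = 111.2 mm.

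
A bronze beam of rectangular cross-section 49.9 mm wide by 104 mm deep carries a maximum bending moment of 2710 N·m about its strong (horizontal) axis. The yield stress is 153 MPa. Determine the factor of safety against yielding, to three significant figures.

Section modulus S = bh²/6 = 49.9×104²/6 = 89950 mm³.
σ = M/S = 2710000/89950 = 30.13 MPa.
n = 153/30.13 = 5.079.

n = 5.08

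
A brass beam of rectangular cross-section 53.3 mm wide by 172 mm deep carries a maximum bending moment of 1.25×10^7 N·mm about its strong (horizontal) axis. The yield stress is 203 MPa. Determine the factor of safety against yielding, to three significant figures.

n = 4.27

Section modulus S = bh²/6 = 53.3×172²/6 = 262800 mm³.
σ = M/S = 1.2500×10^7/262800 = 47.56 MPa.
n = 203/47.56 = 4.268.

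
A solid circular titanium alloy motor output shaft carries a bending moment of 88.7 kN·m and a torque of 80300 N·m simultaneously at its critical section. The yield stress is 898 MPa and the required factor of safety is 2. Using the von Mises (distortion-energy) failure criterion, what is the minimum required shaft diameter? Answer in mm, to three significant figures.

σ_allow = σ_y/n = 898/2 = 449.0 MPa.
For a solid shaft σ_b = 32M/(πd³) and τ = 16T/(πd³), so the von Mises stress is σ' = (16/πd³)·√(4M²+3T²).
√(4M²+3T²) = √(4×(8.870×10^7)² + 3×(8.030×10^7)²) = 2.254×10^8 N·mm.
d³ = 16×2.254×10^8/(π×449.0) = 2.557×10^6 mm³.
d = 136.7 mm.

d = 137 mm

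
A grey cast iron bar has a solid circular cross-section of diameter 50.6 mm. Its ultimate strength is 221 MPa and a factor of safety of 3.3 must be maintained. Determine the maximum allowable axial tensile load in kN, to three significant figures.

F_allow = 135 kN

σ_allow = 221/3.3 = 66.97 MPa.
A = πd²/4 = π×50.6²/4 = 2011 mm².
F_allow = σ_allow × A = 66.97×2011 = 134700 N.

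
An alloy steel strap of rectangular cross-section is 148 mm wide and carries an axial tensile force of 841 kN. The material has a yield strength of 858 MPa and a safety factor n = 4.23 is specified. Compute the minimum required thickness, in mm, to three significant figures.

σ_allow = 858/4.23 = 202.8 MPa.
Required area A = F/σ_allow = 841000/202.8 = 4146 mm².
t = A/w = 4146/148 = 28.01 mm.

t = 28.0 mm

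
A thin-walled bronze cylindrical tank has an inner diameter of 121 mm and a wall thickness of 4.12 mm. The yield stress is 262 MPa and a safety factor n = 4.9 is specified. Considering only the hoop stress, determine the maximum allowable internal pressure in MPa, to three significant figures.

σ_allow = 262/4.9 = 53.47 MPa.
σ_h = pD/(2t) → p_allow = 2σ_allow t/D = 2×53.47×4.12/121 = 3.641 MPa.

p_allow = 3.64 MPa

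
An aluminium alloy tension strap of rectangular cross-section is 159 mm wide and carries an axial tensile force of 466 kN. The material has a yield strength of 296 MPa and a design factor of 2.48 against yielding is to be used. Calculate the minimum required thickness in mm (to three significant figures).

σ_allow = 296/2.48 = 119.4 MPa.
Required area A = F/σ_allow = 466000/119.4 = 3904 mm².
t = A/w = 3904/159 = 24.56 mm.

t = 24.6 mm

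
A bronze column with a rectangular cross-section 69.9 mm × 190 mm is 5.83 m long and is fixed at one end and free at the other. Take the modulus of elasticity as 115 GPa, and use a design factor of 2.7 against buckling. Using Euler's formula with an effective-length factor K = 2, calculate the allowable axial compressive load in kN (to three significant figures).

P_allow = 16.7 kN

Buckling occurs about the weak axis: I_min = h·b³/12 = 190×69.9³/12 = 5.408×10^6 mm⁴ (b = 69.9 mm is the smaller dimension).
Effective length L_e = KL = 2×5.83 m = 11660 mm.
Euler critical load P_cr = π²EI/L_e² = π²×115000×5.408×10^6/11660² = 45140 N.
P_allow = P_cr/n = 45140/2.7 = 16720 N.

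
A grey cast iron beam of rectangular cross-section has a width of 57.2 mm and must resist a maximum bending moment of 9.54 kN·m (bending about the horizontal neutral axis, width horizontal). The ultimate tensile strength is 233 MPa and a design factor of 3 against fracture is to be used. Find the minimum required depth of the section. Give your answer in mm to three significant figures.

σ_allow = 233/3 = 77.67 MPa.
For a rectangular section σ = 6M/(bh²), so h² = 6M/(b σ_allow) = 6×9540000/(57.2×77.67) = 12880 mm².
h = 113.5 mm.

h = 114 mm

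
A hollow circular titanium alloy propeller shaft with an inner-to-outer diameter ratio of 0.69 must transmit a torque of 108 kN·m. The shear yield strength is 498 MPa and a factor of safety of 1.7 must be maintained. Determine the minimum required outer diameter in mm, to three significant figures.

d_o = 134 mm

τ_allow = 498/1.7 = 292.9 MPa.
For a hollow shaft τ = 16T/[πd_o³(1−k⁴)] with k = 0.69, so 1−k⁴ = 0.7733.
d_o³ = 16T/[π τ_allow (1−k⁴)] = 16×1.0800×10^8/(π×292.9×0.7733) = 2.428×10^6 mm³.
d_o = 134.4 mm.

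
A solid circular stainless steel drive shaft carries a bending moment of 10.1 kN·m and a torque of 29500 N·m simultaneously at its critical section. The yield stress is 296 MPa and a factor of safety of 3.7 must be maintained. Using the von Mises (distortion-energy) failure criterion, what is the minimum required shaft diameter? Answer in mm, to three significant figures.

σ_allow = σ_y/n = 296/3.7 = 80.00 MPa.
For a solid shaft σ_b = 32M/(πd³) and τ = 16T/(πd³), so the von Mises stress is σ' = (16/πd³)·√(4M²+3T²).
√(4M²+3T²) = √(4×(1.010×10^7)² + 3×(2.950×10^7)²) = 5.494×10^7 N·mm.
d³ = 16×5.494×10^7/(π×80.00) = 3.498×10^6 mm³.
d = 151.8 mm.

d = 152 mm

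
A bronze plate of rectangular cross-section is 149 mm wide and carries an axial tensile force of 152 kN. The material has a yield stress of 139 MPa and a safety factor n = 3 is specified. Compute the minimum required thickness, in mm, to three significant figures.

t = 22.0 mm

σ_allow = 139/3 = 46.33 MPa.
Required area A = F/σ_allow = 152000/46.33 = 3281 mm².
t = A/w = 3281/149 = 22.02 mm.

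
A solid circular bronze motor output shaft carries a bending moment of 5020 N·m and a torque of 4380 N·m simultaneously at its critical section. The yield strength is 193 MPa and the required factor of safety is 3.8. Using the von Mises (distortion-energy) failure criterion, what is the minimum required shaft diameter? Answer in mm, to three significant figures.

σ_allow = σ_y/n = 193/3.8 = 50.79 MPa.
For a solid shaft σ_b = 32M/(πd³) and τ = 16T/(πd³), so the von Mises stress is σ' = (16/πd³)·√(4M²+3T²).
√(4M²+3T²) = √(4×(5.020×10^6)² + 3×(4.380×10^6)²) = 1.258×10^7 N·mm.
d³ = 16×1.258×10^7/(π×50.79) = 1.262×10^6 mm³.
d = 108.1 mm.

d = 108 mm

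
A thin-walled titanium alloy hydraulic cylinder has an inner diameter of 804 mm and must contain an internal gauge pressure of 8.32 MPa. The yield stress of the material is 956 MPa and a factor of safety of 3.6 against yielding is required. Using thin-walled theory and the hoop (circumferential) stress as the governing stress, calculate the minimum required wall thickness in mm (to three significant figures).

σ_allow = 956/3.6 = 265.6 MPa.
Hoop stress σ_h = pD/(2t), so t = pD/(2σ_allow) = 8.32×804/(2×265.6) = 12.59 mm.

t = 12.6 mm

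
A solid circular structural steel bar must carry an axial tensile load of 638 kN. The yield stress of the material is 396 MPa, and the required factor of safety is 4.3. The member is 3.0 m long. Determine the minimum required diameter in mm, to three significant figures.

d = 93.9 mm

Allowable stress σ_allow = 396/4.3 = 92.09 MPa.
Required area A = F/σ_allow = 638000/92.09 = 6928 mm².
A = πd²/4 → d = √(4A/π) = 93.92 mm.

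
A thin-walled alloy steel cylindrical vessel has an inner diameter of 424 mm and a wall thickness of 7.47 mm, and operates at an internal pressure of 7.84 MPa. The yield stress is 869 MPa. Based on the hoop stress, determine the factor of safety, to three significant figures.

n = 3.91

σ_h = pD/(2t) = 7.84×424/(2×7.47) = 222.5 MPa.
n = 869/222.5 = 3.906.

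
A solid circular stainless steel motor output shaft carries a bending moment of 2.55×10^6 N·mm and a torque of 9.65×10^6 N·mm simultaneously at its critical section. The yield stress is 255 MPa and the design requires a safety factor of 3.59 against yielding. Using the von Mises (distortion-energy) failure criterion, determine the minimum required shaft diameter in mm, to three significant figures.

d = 108 mm

σ_allow = σ_y/n = 255/3.59 = 71.03 MPa.
For a solid shaft σ_b = 32M/(πd³) and τ = 16T/(πd³), so the von Mises stress is σ' = (16/πd³)·√(4M²+3T²).
√(4M²+3T²) = √(4×(2.550×10^6)² + 3×(9.650×10^6)²) = 1.748×10^7 N·mm.
d³ = 16×1.748×10^7/(π×71.03) = 1.253×10^6 mm³.
d = 107.8 mm.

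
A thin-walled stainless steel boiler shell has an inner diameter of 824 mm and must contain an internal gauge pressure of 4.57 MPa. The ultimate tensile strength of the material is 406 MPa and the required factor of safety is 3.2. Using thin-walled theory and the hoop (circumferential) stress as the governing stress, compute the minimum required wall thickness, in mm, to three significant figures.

σ_allow = 406/3.2 = 126.9 MPa.
Hoop stress σ_h = pD/(2t), so t = pD/(2σ_allow) = 4.57×824/(2×126.9) = 14.84 mm.

t = 14.8 mm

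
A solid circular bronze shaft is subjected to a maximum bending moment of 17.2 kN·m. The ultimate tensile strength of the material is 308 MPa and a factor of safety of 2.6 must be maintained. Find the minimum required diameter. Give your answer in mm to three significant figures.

d = 114 mm

σ_allow = 308/2.6 = 118.5 MPa.
For a solid circular section σ = 32M/(πd³), so d³ = 32M/(π σ_allow) = 32×1.7200×10^7/(π×118.5) = 1.479×10^6 mm³.
d = 113.9 mm.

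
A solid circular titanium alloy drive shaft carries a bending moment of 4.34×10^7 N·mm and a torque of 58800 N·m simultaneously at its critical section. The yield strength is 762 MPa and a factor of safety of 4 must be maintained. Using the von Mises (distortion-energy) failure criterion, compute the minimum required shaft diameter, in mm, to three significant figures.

σ_allow = σ_y/n = 762/4 = 190.5 MPa.
For a solid shaft σ_b = 32M/(πd³) and τ = 16T/(πd³), so the von Mises stress is σ' = (16/πd³)·√(4M²+3T²).
√(4M²+3T²) = √(4×(4.340×10^7)² + 3×(5.880×10^7)²) = 1.338×10^8 N·mm.
d³ = 16×1.338×10^8/(π×190.5) = 3.578×10^6 mm³.
d = 152.9 mm.

d = 153 mm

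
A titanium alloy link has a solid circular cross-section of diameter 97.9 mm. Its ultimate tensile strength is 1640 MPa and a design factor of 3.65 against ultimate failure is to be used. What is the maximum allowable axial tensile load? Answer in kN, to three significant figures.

σ_allow = 1640/3.65 = 449.3 MPa.
A = πd²/4 = π×97.9²/4 = 7528 mm².
F_allow = σ_allow × A = 449.3×7528 = 3.382×10^6 N.

F_allow = 3380 kN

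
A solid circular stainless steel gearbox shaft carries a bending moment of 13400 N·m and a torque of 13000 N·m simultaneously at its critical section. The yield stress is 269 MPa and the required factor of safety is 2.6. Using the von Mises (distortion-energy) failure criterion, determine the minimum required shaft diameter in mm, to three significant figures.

d = 120 mm

σ_allow = σ_y/n = 269/2.6 = 103.5 MPa.
For a solid shaft σ_b = 32M/(πd³) and τ = 16T/(πd³), so the von Mises stress is σ' = (16/πd³)·√(4M²+3T²).
√(4M²+3T²) = √(4×(1.340×10^7)² + 3×(1.300×10^7)²) = 3.500×10^7 N·mm.
d³ = 16×3.500×10^7/(π×103.5) = 1.723×10^6 mm³.
d = 119.9 mm.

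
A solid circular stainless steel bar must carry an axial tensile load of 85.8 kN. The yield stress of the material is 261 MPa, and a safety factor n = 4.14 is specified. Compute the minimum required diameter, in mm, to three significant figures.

d = 41.6 mm

Allowable stress σ_allow = 261/4.14 = 63.04 MPa.
Required area A = F/σ_allow = 85800/63.04 = 1361 mm².
A = πd²/4 → d = √(4A/π) = 41.63 mm.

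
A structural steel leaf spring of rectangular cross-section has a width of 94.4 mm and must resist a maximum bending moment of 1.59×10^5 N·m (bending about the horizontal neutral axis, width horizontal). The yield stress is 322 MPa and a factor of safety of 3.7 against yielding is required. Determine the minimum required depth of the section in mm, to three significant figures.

h = 341 mm

σ_allow = 322/3.7 = 87.03 MPa.
For a rectangular section σ = 6M/(bh²), so h² = 6M/(b σ_allow) = 6×1.5900×10^8/(94.4×87.03) = 116100 mm².
h = 340.8 mm.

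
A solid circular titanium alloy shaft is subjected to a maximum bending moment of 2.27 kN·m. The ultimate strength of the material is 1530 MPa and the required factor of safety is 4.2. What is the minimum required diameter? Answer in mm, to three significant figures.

d = 39.9 mm

σ_allow = 1530/4.2 = 364.3 MPa.
For a solid circular section σ = 32M/(πd³), so d³ = 32M/(π σ_allow) = 32×2270000/(π×364.3) = 63470 mm³.
d = 39.89 mm.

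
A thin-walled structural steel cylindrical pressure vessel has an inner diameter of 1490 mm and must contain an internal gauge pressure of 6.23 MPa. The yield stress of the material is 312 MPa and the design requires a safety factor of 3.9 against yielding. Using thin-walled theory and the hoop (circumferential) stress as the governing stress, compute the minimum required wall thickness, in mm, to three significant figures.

t = 58.0 mm

σ_allow = 312/3.9 = 80.00 MPa.
Hoop stress σ_h = pD/(2t), so t = pD/(2σ_allow) = 6.23×1490/(2×80.00) = 58.02 mm.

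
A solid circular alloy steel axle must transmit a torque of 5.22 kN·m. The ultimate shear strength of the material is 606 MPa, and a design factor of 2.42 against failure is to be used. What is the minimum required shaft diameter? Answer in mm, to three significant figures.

d = 47.4 mm

Allowable shear stress τ_allow = 606/2.42 = 250.4 MPa.
For a solid shaft τ = 16T/(πd³), so d³ = 16T/(π τ_allow) = 16×5220000/(π×250.4) = 106200 mm³.
d = (106200)^(1/3) = 47.35 mm.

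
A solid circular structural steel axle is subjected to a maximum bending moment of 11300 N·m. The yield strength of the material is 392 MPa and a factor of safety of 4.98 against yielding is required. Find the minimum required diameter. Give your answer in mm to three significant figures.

d = 114 mm

σ_allow = 392/4.98 = 78.71 MPa.
For a solid circular section σ = 32M/(πd³), so d³ = 32M/(π σ_allow) = 32×1.1300×10^7/(π×78.71) = 1.462×10^6 mm³.
d = 113.5 mm.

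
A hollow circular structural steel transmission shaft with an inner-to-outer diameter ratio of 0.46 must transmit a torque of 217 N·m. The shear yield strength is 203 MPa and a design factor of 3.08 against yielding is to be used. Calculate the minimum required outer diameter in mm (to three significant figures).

d_o = 26.0 mm

τ_allow = 203/3.08 = 65.91 MPa.
For a hollow shaft τ = 16T/[πd_o³(1−k⁴)] with k = 0.46, so 1−k⁴ = 0.9552.
d_o³ = 16T/[π τ_allow (1−k⁴)] = 16×217000/(π×65.91×0.9552) = 17550 mm³.
d_o = 25.99 mm.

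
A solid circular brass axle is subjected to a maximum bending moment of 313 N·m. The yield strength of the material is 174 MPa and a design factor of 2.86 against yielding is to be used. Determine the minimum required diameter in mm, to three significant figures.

σ_allow = 174/2.86 = 60.84 MPa.
For a solid circular section σ = 32M/(πd³), so d³ = 32M/(π σ_allow) = 32×313000/(π×60.84) = 52400 mm³.
d = 37.42 mm.

d = 37.4 mm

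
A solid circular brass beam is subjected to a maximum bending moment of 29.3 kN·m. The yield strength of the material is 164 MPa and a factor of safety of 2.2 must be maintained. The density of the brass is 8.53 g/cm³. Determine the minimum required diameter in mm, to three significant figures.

d = 159 mm

σ_allow = 164/2.2 = 74.55 MPa.
For a solid circular section σ = 32M/(πd³), so d³ = 32M/(π σ_allow) = 32×2.9300×10^7/(π×74.55) = 4.004×10^6 mm³.
d = 158.8 mm.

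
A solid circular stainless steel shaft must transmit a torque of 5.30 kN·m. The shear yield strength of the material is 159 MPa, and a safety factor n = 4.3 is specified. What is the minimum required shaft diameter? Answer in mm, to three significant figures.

d = 90.0 mm

Allowable shear stress τ_allow = 159/4.3 = 36.98 MPa.
For a solid shaft τ = 16T/(πd³), so d³ = 16T/(π τ_allow) = 16×5300000/(π×36.98) = 730000 mm³.
d = (730000)^(1/3) = 90.04 mm.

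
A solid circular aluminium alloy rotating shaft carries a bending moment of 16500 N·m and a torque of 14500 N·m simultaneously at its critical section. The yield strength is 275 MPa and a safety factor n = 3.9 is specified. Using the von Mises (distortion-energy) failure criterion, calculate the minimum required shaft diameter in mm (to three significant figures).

d = 144 mm

σ_allow = σ_y/n = 275/3.9 = 70.51 MPa.
For a solid shaft σ_b = 32M/(πd³) and τ = 16T/(πd³), so the von Mises stress is σ' = (16/πd³)·√(4M²+3T²).
√(4M²+3T²) = √(4×(1.650×10^7)² + 3×(1.450×10^7)²) = 4.147×10^7 N·mm.
d³ = 16×4.147×10^7/(π×70.51) = 2.995×10^6 mm³.
d = 144.1 mm.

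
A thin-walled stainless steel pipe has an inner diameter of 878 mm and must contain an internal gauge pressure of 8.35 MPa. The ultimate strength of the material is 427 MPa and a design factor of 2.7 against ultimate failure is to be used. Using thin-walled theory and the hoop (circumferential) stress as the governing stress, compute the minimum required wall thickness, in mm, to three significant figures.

σ_allow = 427/2.7 = 158.1 MPa.
Hoop stress σ_h = pD/(2t), so t = pD/(2σ_allow) = 8.35×878/(2×158.1) = 23.18 mm.

t = 23.2 mm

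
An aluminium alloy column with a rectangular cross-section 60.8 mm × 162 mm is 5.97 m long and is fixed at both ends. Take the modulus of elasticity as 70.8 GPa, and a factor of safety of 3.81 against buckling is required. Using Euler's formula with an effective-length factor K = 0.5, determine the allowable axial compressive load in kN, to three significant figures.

Buckling occurs about the weak axis: I_min = h·b³/12 = 162×60.8³/12 = 3.034×10^6 mm⁴ (b = 60.8 mm is the smaller dimension).
Effective length L_e = KL = 0.5×5.97 m = 2985 mm.
Euler critical load P_cr = π²EI/L_e² = π²×70800×3.034×10^6/2985² = 238000 N.
P_allow = P_cr/n = 238000/3.81 = 62450 N.

P_allow = 62.5 kN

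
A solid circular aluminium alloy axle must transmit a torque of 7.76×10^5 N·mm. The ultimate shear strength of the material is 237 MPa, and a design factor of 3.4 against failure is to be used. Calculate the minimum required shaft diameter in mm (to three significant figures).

d = 38.4 mm

Allowable shear stress τ_allow = 237/3.4 = 69.71 MPa.
For a solid shaft τ = 16T/(πd³), so d³ = 16T/(π τ_allow) = 16×776000/(π×69.71) = 56700 mm³.
d = (56700)^(1/3) = 38.42 mm.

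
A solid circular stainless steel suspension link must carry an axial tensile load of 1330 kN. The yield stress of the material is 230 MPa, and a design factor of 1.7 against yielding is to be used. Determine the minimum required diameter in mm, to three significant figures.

d = 112 mm

Allowable stress σ_allow = 230/1.7 = 135.3 MPa.
Required area A = F/σ_allow = 1330000/135.3 = 9830 mm².
A = πd²/4 → d = √(4A/π) = 111.9 mm.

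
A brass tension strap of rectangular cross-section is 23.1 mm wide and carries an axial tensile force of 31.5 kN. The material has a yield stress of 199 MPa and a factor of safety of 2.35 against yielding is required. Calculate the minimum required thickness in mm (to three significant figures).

t = 16.1 mm

σ_allow = 199/2.35 = 84.68 MPa.
Required area A = F/σ_allow = 31500/84.68 = 372.0 mm².
t = A/w = 372.0/23.1 = 16.10 mm.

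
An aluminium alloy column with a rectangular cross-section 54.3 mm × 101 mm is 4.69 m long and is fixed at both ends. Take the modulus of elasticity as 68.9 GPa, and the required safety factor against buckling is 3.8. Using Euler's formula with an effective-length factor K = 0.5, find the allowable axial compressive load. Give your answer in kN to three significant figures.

Buckling occurs about the weak axis: I_min = h·b³/12 = 101×54.3³/12 = 1.348×10^6 mm⁴ (b = 54.3 mm is the smaller dimension).
Effective length L_e = KL = 0.5×4.69 m = 2345 mm.
Euler critical load P_cr = π²EI/L_e² = π²×68900×1.348×10^6/2345² = 166600 N.
P_allow = P_cr/n = 166600/3.8 = 43850 N.

P_allow = 43.9 kN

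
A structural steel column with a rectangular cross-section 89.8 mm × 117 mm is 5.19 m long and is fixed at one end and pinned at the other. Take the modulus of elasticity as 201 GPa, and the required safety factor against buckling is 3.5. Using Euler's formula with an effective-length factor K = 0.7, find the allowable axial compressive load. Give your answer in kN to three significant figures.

P_allow = 303 kN

Buckling occurs about the weak axis: I_min = h·b³/12 = 117×89.8³/12 = 7.060×10^6 mm⁴ (b = 89.8 mm is the smaller dimension).
Effective length L_e = KL = 0.7×5.19 m = 3633 mm.
Euler critical load P_cr = π²EI/L_e² = π²×201000×7.060×10^6/3633² = 1.061×10^6 N.
P_allow = P_cr/n = 1.061×10^6/3.5 = 303200 N.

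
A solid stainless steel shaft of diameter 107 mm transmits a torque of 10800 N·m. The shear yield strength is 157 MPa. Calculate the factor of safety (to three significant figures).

n = 3.50

τ = 16T/(πd³) = 16×1.0800×10^7/(π×107³) = 44.90 MPa.
n = τ_limit/τ = 157/44.90 = 3.497.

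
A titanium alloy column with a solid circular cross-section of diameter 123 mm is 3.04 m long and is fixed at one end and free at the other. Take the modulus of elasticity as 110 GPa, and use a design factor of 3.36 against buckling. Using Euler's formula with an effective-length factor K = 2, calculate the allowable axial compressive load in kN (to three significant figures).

I = πd⁴/64 = π×123⁴/64 = 1.124×10^7 mm⁴.
Effective length L_e = KL = 2×3.04 m = 6080 mm.
Euler critical load P_cr = π²EI/L_e² = π²×110000×1.124×10^7/6080² = 330000 N.
P_allow = P_cr/n = 330000/3.36 = 98210 N.

P_allow = 98.2 kN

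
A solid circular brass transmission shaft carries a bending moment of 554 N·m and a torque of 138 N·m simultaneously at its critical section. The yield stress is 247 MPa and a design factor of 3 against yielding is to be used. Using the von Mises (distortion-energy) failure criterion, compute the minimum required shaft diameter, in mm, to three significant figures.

σ_allow = σ_y/n = 247/3 = 82.33 MPa.
For a solid shaft σ_b = 32M/(πd³) and τ = 16T/(πd³), so the von Mises stress is σ' = (16/πd³)·√(4M²+3T²).
√(4M²+3T²) = √(4×(554000)² + 3×(138000)²) = 1.133×10^6 N·mm.
d³ = 16×1.133×10^6/(π×82.33) = 70120 mm³.
d = 41.24 mm.

d = 41.2 mm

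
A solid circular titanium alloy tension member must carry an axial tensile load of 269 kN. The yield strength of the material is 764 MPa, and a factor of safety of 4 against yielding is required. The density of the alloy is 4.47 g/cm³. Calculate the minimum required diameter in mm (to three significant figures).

Allowable stress σ_allow = 764/4 = 191.0 MPa.
Required area A = F/σ_allow = 269000/191.0 = 1408 mm².
A = πd²/4 → d = √(4A/π) = 42.35 mm.

d = 42.3 mm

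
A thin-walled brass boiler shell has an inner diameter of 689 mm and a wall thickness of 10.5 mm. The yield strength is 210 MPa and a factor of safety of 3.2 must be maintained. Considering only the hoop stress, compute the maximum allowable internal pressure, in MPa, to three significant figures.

σ_allow = 210/3.2 = 65.62 MPa.
σ_h = pD/(2t) → p_allow = 2σ_allow t/D = 2×65.62×10.5/689 = 2.000 MPa.

p_allow = 2.00 MPa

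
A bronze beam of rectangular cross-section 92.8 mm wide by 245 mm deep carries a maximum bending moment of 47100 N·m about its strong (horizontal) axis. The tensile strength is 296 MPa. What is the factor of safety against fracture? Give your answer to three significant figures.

n = 5.83

Section modulus S = bh²/6 = 92.8×245²/6 = 928400 mm³.
σ = M/S = 4.7100×10^7/928400 = 50.73 MPa.
n = 296/50.73 = 5.834.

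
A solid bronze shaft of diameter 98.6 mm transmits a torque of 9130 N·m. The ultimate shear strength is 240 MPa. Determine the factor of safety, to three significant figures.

τ = 16T/(πd³) = 16×9130000/(π×98.6³) = 48.51 MPa.
n = τ_limit/τ = 240/48.51 = 4.948.

n = 4.95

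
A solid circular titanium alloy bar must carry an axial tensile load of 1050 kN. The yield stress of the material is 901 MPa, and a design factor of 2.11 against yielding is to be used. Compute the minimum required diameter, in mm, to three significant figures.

Allowable stress σ_allow = 901/2.11 = 427.0 MPa.
Required area A = F/σ_allow = 1050000/427.0 = 2459 mm².
A = πd²/4 → d = √(4A/π) = 55.95 mm.

d = 56.0 mm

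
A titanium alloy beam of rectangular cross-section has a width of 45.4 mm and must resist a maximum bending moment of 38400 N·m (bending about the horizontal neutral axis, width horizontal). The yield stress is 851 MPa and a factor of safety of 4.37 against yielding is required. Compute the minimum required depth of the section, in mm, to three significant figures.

σ_allow = 851/4.37 = 194.7 MPa.
For a rectangular section σ = 6M/(bh²), so h² = 6M/(b σ_allow) = 6×3.8400×10^7/(45.4×194.7) = 26060 mm².
h = 161.4 mm.

h = 161 mm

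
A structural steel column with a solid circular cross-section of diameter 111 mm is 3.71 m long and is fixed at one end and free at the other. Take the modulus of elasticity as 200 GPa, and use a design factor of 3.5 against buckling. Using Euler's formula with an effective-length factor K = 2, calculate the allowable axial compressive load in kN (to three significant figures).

P_allow = 76.3 kN

I = πd⁴/64 = π×111⁴/64 = 7.452×10^6 mm⁴.
Effective length L_e = KL = 2×3.71 m = 7420 mm.
Euler critical load P_cr = π²EI/L_e² = π²×200000×7.452×10^6/7420² = 267200 N.
P_allow = P_cr/n = 267200/3.5 = 76330 N.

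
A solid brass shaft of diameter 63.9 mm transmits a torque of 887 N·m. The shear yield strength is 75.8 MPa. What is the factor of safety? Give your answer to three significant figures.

τ = 16T/(πd³) = 16×887000/(π×63.9³) = 17.31 MPa.
n = τ_limit/τ = 75.8/17.31 = 4.378.

n = 4.38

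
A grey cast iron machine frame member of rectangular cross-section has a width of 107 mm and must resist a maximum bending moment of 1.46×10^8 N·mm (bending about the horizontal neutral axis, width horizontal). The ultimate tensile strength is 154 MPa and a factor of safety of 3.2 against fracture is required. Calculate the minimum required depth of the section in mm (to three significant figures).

h = 412 mm

σ_allow = 154/3.2 = 48.12 MPa.
For a rectangular section σ = 6M/(bh²), so h² = 6M/(b σ_allow) = 6×1.4600×10^8/(107×48.12) = 170100 mm².
h = 412.5 mm.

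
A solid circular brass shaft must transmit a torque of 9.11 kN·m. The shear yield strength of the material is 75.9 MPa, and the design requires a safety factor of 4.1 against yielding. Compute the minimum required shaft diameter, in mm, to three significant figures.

d = 136 mm

Allowable shear stress τ_allow = 75.9/4.1 = 18.51 MPa.
For a solid shaft τ = 16T/(πd³), so d³ = 16T/(π τ_allow) = 16×9110000/(π×18.51) = 2.506×10^6 mm³.
d = (2.506×10^6)^(1/3) = 135.8 mm.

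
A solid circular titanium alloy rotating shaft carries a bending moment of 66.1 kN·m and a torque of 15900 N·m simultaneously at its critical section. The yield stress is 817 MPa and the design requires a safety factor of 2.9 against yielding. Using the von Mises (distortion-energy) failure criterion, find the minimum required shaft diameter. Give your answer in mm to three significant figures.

d = 135 mm

σ_allow = σ_y/n = 817/2.9 = 281.7 MPa.
For a solid shaft σ_b = 32M/(πd³) and τ = 16T/(πd³), so the von Mises stress is σ' = (16/πd³)·√(4M²+3T²).
√(4M²+3T²) = √(4×(6.610×10^7)² + 3×(1.590×10^7)²) = 1.350×10^8 N·mm.
d³ = 16×1.350×10^8/(π×281.7) = 2.441×10^6 mm³.
d = 134.6 mm.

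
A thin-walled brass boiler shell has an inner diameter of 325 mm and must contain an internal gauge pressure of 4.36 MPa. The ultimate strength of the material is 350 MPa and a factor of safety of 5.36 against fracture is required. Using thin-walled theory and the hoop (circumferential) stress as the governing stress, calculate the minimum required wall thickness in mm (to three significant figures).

σ_allow = 350/5.36 = 65.30 MPa.
Hoop stress σ_h = pD/(2t), so t = pD/(2σ_allow) = 4.36×325/(2×65.30) = 10.85 mm.

t = 10.9 mm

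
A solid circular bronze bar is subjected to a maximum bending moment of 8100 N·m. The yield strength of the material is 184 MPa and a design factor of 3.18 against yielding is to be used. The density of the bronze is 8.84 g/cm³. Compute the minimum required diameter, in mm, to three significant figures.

d = 113 mm

σ_allow = 184/3.18 = 57.86 MPa.
For a solid circular section σ = 32M/(πd³), so d³ = 32M/(π σ_allow) = 32×8100000/(π×57.86) = 1.426×10^6 mm³.
d = 112.6 mm.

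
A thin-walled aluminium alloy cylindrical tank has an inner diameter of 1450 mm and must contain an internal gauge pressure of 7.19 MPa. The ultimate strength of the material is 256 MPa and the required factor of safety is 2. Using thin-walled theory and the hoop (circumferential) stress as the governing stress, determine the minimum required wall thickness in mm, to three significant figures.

t = 40.7 mm

σ_allow = 256/2 = 128.0 MPa.
Hoop stress σ_h = pD/(2t), so t = pD/(2σ_allow) = 7.19×1450/(2×128.0) = 40.72 mm.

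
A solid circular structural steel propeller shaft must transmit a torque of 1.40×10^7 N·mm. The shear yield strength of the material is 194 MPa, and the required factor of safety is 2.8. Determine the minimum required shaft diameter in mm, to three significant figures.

Allowable shear stress τ_allow = 194/2.8 = 69.29 MPa.
For a solid shaft τ = 16T/(πd³), so d³ = 16T/(π τ_allow) = 16×1.4000×10^7/(π×69.29) = 1.029×10^6 mm³.
d = (1.029×10^6)^(1/3) = 101.0 mm.

d = 101 mm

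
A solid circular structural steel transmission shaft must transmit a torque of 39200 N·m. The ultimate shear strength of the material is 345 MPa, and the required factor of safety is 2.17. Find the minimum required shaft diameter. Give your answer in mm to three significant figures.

Allowable shear stress τ_allow = 345/2.17 = 159.0 MPa.
For a solid shaft τ = 16T/(πd³), so d³ = 16T/(π τ_allow) = 16×3.9200×10^7/(π×159.0) = 1.256×10^6 mm³.
d = (1.256×10^6)^(1/3) = 107.9 mm.

d = 108 mm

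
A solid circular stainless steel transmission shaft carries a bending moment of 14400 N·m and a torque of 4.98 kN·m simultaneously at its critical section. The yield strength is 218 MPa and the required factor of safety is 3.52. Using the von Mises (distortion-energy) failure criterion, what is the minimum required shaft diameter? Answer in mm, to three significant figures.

σ_allow = σ_y/n = 218/3.52 = 61.93 MPa.
For a solid shaft σ_b = 32M/(πd³) and τ = 16T/(πd³), so the von Mises stress is σ' = (16/πd³)·√(4M²+3T²).
√(4M²+3T²) = √(4×(1.440×10^7)² + 3×(4.980×10^6)²) = 3.006×10^7 N·mm.
d³ = 16×3.006×10^7/(π×61.93) = 2.472×10^6 mm³.
d = 135.2 mm.

d = 135 mm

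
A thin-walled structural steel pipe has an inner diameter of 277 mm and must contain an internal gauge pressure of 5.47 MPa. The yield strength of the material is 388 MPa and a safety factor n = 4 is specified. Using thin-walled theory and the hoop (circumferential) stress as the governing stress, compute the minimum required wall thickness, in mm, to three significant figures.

σ_allow = 388/4 = 97.00 MPa.
Hoop stress σ_h = pD/(2t), so t = pD/(2σ_allow) = 5.47×277/(2×97.00) = 7.810 mm.

t = 7.81 mm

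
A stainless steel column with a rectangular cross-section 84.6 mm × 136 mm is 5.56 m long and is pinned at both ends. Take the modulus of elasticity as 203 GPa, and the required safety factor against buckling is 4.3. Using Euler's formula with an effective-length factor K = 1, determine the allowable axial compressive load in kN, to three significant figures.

P_allow = 103 kN

Buckling occurs about the weak axis: I_min = h·b³/12 = 136×84.6³/12 = 6.862×10^6 mm⁴ (b = 84.6 mm is the smaller dimension).
Effective length L_e = KL = 1×5.56 m = 5560 mm.
Euler critical load P_cr = π²EI/L_e² = π²×203000×6.862×10^6/5560² = 444700 N.
P_allow = P_cr/n = 444700/4.3 = 103400 N.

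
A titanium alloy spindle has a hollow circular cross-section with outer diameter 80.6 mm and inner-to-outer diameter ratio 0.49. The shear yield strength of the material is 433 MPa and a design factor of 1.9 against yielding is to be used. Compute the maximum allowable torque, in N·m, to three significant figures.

T_allow = 22100 N·m

τ_allow = 433/1.9 = 227.9 MPa.
For a hollow shaft T_allow = τ_allow·πd_o³(1−k⁴)/16 with 1−k⁴ = 0.9424, so πd_o³(1−k⁴)/16 = 96880 mm³.
T_allow = 227.9×96880 = 2.208×10^7 N·mm = 22080 N·m.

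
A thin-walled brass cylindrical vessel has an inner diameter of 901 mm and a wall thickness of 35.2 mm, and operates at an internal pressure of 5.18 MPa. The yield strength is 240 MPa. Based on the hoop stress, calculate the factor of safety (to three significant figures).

n = 3.62

σ_h = pD/(2t) = 5.18×901/(2×35.2) = 66.30 MPa.
n = 240/66.30 = 3.620.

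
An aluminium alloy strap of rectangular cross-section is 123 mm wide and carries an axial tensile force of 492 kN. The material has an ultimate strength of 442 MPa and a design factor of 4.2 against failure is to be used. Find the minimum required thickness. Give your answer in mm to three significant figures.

t = 38.0 mm

σ_allow = 442/4.2 = 105.2 MPa.
Required area A = F/σ_allow = 492000/105.2 = 4675 mm².
t = A/w = 4675/123 = 38.01 mm.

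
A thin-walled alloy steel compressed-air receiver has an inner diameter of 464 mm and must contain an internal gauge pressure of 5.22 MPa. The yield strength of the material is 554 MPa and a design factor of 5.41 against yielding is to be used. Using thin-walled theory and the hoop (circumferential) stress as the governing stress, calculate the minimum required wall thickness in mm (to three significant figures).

t = 11.8 mm

σ_allow = 554/5.41 = 102.4 MPa.
Hoop stress σ_h = pD/(2t), so t = pD/(2σ_allow) = 5.22×464/(2×102.4) = 11.83 mm.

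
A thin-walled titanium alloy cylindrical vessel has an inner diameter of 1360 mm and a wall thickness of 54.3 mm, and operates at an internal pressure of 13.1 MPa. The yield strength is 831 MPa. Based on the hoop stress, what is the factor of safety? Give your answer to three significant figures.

σ_h = pD/(2t) = 13.1×1360/(2×54.3) = 164.1 MPa.
n = 831/164.1 = 5.065.

n = 5.07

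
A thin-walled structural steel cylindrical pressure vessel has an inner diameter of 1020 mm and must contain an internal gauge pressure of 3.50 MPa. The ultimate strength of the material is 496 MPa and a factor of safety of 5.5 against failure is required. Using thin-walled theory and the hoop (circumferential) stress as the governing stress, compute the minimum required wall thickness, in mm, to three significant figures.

t = 19.8 mm

σ_allow = 496/5.5 = 90.18 MPa.
Hoop stress σ_h = pD/(2t), so t = pD/(2σ_allow) = 3.50×1020/(2×90.18) = 19.79 mm.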